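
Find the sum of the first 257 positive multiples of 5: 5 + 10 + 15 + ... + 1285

Factor out 5: = 5(1 + 2 + ... + 257) = 5 × n(n+1)/2
= 5 × 257×258/2
= 5 × 33153
= 165765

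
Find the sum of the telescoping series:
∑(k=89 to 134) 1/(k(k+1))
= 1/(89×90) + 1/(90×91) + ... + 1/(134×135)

Partial fractions: 1/(k(k+1)) = 1/k - 1/(k+1)
The series telescopes:
= (1/89 - 1/90) + (1/90 - 1/91) + ... + (1/134 - 1/135)
= 1/89 - 1/135
= 46/12015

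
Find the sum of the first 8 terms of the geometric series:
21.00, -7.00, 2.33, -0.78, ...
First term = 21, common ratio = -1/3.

Sₙ = a(1 - rⁿ) / (1 - r)
S_8 = 21(1 - (-1/3)^8) / (1 - (-1/3))
S_8 = 21(1 - (1/6561)) / (4/3)
S_8 = 11480/729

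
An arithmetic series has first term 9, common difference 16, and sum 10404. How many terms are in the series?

Using S = n/2 × [2a + (n-1)d]
10404 = n/2 × [2(9) + (n-1)(16)]
10404 = n/2 × [18 + 16n - 16]
20808 = n × [2 + 16n]
16n² + (2)n - 20808 = 0
Discriminant: Δ = (2)² - 4(16)(-20808) = 4 + 1331712 = 1331716
√Δ = 1154
n = [-(2) + √Δ] / (2·16) = (-2 + 1154) / 32 = 1152 / 32 = 36
(The negative root is discarded since n must be a positive integer.)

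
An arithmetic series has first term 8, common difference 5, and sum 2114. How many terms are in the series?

Using S = n/2 × [2a + (n-1)d]
2114 = n/2 × [2(8) + (n-1)(5)]
2114 = n/2 × [16 + 5n - 5]
4228 = n × [11 + 5n]
5n² + (11)n - 4228 = 0
Discriminant: Δ = (11)² - 4(5)(-4228) = 121 + 84560 = 84681
√Δ = 291
n = [-(11) + √Δ] / (2·5) = (-11 + 291) / 10 = 280 / 10 = 28
(The negative root is discarded since n must be a positive integer.)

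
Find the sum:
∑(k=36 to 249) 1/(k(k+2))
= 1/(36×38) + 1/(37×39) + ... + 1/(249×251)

Partial fractions: 1/(k(k+2)) = (1/2)[1/k - 1/(k+2)]
Telescoping leaves the first two and last two terms:
= (1/2)[1/36 + 1/37 - 1/250 - 1/251]
= 1956709/83583000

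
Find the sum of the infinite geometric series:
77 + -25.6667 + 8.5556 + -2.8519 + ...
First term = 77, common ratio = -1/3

For |r| < 1, S = a / (1 - r)
S = 77 / (1 - (-1/3))
S = 77 / (4/3)
S = 231/4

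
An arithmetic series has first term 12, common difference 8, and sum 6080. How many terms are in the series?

Using S = n/2 × [2a + (n-1)d]
6080 = n/2 × [2(12) + (n-1)(8)]
6080 = n/2 × [24 + 8n - 8]
12160 = n × [16 + 8n]
8n² + (16)n - 12160 = 0
Discriminant: Δ = (16)² - 4(8)(-12160) = 256 + 389120 = 389376
√Δ = 624
n = [-(16) + √Δ] / (2·8) = (-16 + 624) / 16 = 608 / 16 = 38
(The negative root is discarded since n must be a positive integer.)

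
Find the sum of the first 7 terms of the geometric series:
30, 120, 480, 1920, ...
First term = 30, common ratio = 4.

Sₙ = a(1 - rⁿ) / (1 - r)
S_7 = 30(1 - 4^7) / (1 - 4)
S_7 = 30(1 - 16384) / (-3)
S_7 = 163830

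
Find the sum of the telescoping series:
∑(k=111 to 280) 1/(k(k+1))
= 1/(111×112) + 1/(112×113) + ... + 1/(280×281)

Partial fractions: 1/(k(k+1)) = 1/k - 1/(k+1)
The series telescopes:
= (1/111 - 1/112) + (1/112 - 1/113) + ... + (1/280 - 1/281)
= 1/111 - 1/281
= 170/31191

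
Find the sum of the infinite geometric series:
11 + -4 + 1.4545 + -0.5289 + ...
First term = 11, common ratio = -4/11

For |r| < 1, S = a / (1 - r)
S = 11 / (1 - (-4/11))
S = 11 / (15/11)
S = 121/15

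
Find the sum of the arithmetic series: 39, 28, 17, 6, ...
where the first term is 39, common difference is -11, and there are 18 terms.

Sₙ = n/2 × (first + last)
Last term = a + (n-1)d = 39 + (18-1)×(-11) = -148
S_18 = 18/2 × (39 + (-148))
S_18 = 18/2 × (-109) = -981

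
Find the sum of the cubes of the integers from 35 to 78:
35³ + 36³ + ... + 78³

Use ∑_{k=1}^{n} k³ = [n(n+1)/2]², then subtract the first 34 terms.
∑_{k=1}^{78} k³ = [78×79/2]² = 3081² = 9492561
∑_{k=1}^{34} k³ = [34×35/2]² = 595² = 354025
∑_{k=35}^{78} k³ = 9492561 - 354025 = 9138536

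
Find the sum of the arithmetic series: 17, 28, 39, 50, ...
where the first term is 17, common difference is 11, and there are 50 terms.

Sₙ = n/2 × (first + last)
Last term = a + (n-1)d = 17 + (50-1)×11 = 556
S_50 = 50/2 × (17 + 556)
S_50 = 50/2 × 573 = 14325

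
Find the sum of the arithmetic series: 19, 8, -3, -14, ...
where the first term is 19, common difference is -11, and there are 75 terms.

Sₙ = n/2 × (first + last)
Last term = a + (n-1)d = 19 + (75-1)×(-11) = -795
S_75 = 75/2 × (19 + (-795))
S_75 = 75/2 × (-776) = -29100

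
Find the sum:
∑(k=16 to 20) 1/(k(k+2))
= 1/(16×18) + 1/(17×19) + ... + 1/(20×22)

Partial fractions: 1/(k(k+2)) = (1/2)[1/k - 1/(k+2)]
Telescoping leaves the first two and last two terms:
= (1/2)[1/16 + 1/17 - 1/21 - 1/22]
= 1775/125664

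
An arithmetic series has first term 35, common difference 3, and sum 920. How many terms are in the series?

Using S = n/2 × [2a + (n-1)d]
920 = n/2 × [2(35) + (n-1)(3)]
920 = n/2 × [70 + 3n - 3]
1840 = n × [67 + 3n]
3n² + (67)n - 1840 = 0
Discriminant: Δ = (67)² - 4(3)(-1840) = 4489 + 22080 = 26569
√Δ = 163
n = [-(67) + √Δ] / (2·3) = (-67 + 163) / 6 = 96 / 6 = 16
(The negative root is discarded since n must be a positive integer.)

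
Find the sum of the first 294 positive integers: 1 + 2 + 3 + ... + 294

Formula: ∑k = n(n+1)/2
= 294×295/2
= 86730/2
= 43365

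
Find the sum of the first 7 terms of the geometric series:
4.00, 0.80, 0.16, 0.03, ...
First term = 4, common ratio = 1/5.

Sₙ = a(1 - rⁿ) / (1 - r)
S_7 = 4(1 - (1/5)^7) / (1 - (1/5))
S_7 = 4(1 - (1/78125)) / (4/5)
S_7 = 78124/15625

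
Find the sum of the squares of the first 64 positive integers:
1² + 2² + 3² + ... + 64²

Formula: ∑k² = n(n+1)(2n+1)/6
= 64×65×129/6
= 536640/6
= 89440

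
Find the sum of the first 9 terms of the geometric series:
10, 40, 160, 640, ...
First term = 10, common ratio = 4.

Sₙ = a(1 - rⁿ) / (1 - r)
S_9 = 10(1 - 4^9) / (1 - 4)
S_9 = 10(1 - 262144) / (-3)
S_9 = 873810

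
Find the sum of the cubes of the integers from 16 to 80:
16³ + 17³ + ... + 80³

Use ∑_{k=1}^{n} k³ = [n(n+1)/2]², then subtract the first 15 terms.
∑_{k=1}^{80} k³ = [80×81/2]² = 3240² = 10497600
∑_{k=1}^{15} k³ = [15×16/2]² = 120² = 14400
∑_{k=16}^{80} k³ = 10497600 - 14400 = 10483200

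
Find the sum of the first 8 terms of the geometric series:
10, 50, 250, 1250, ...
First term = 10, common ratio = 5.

Sₙ = a(1 - rⁿ) / (1 - r)
S_8 = 10(1 - 5^8) / (1 - 5)
S_8 = 10(1 - 390625) / (-4)
S_8 = 976560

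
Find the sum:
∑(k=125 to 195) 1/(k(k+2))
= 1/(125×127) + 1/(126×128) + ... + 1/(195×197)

Partial fractions: 1/(k(k+2)) = (1/2)[1/k - 1/(k+2)]
Telescoping leaves the first two and last two terms:
= (1/2)[1/125 + 1/126 - 1/196 - 1/197]
= 250133/86877000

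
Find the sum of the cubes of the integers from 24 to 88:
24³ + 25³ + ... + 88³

Use ∑_{k=1}^{n} k³ = [n(n+1)/2]², then subtract the first 23 terms.
∑_{k=1}^{88} k³ = [88×89/2]² = 3916² = 15335056
∑_{k=1}^{23} k³ = [23×24/2]² = 276² = 76176
∑_{k=24}^{88} k³ = 15335056 - 76176 = 15258880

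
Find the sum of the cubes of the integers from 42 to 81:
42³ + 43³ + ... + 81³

Use ∑_{k=1}^{n} k³ = [n(n+1)/2]², then subtract the first 41 terms.
∑_{k=1}^{81} k³ = [81×82/2]² = 3321² = 11029041
∑_{k=1}^{41} k³ = [41×42/2]² = 861² = 741321
∑_{k=42}^{81} k³ = 11029041 - 741321 = 10287720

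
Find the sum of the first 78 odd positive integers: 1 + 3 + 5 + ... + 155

Sum of first n odd numbers = n²
= 78²
= 6084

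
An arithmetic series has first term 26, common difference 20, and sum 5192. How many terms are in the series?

Using S = n/2 × [2a + (n-1)d]
5192 = n/2 × [2(26) + (n-1)(20)]
5192 = n/2 × [52 + 20n - 20]
10384 = n × [32 + 20n]
20n² + (32)n - 10384 = 0
Discriminant: Δ = (32)² - 4(20)(-10384) = 1024 + 830720 = 831744
√Δ = 912
n = [-(32) + √Δ] / (2·20) = (-32 + 912) / 40 = 880 / 40 = 22
(The negative root is discarded since n must be a positive integer.)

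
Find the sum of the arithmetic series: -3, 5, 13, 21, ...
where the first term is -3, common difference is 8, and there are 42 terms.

Sₙ = n/2 × (first + last)
Last term = a + (n-1)d = -3 + (42-1)×8 = 325
S_42 = 42/2 × (-3 + 325)
S_42 = 42/2 × 322 = 6762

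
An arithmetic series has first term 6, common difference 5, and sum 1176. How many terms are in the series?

Using S = n/2 × [2a + (n-1)d]
1176 = n/2 × [2(6) + (n-1)(5)]
1176 = n/2 × [12 + 5n - 5]
2352 = n × [7 + 5n]
5n² + (7)n - 2352 = 0
Discriminant: Δ = (7)² - 4(5)(-2352) = 49 + 47040 = 47089
√Δ = 217
n = [-(7) + √Δ] / (2·5) = (-7 + 217) / 10 = 210 / 10 = 21
(The negative root is discarded since n must be a positive integer.)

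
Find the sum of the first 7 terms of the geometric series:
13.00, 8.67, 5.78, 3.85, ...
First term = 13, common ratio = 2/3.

Sₙ = a(1 - rⁿ) / (1 - r)
S_7 = 13(1 - (2/3)^7) / (1 - (2/3))
S_7 = 13(1 - (128/2187)) / (1/3)
S_7 = 26767/729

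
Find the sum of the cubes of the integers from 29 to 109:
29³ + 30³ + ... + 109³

Use ∑_{k=1}^{n} k³ = [n(n+1)/2]², then subtract the first 28 terms.
∑_{k=1}^{109} k³ = [109×110/2]² = 5995² = 35940025
∑_{k=1}^{28} k³ = [28×29/2]² = 406² = 164836
∑_{k=29}^{109} k³ = 35940025 - 164836 = 35775189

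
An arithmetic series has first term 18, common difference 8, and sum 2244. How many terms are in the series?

Using S = n/2 × [2a + (n-1)d]
2244 = n/2 × [2(18) + (n-1)(8)]
2244 = n/2 × [36 + 8n - 8]
4488 = n × [28 + 8n]
8n² + (28)n - 4488 = 0
Discriminant: Δ = (28)² - 4(8)(-4488) = 784 + 143616 = 144400
√Δ = 380
n = [-(28) + √Δ] / (2·8) = (-28 + 380) / 16 = 352 / 16 = 22
(The negative root is discarded since n must be a positive integer.)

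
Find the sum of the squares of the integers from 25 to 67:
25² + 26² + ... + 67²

Use ∑_{k=1}^{n} k² = n(n+1)(2n+1)/6, then subtract the first 24 terms.
∑_{k=1}^{67} k² = 67×68×135/6 = 102510
∑_{k=1}^{24} k² = 24×25×49/6 = 4900
∑_{k=25}^{67} k² = 102510 - 4900 = 97610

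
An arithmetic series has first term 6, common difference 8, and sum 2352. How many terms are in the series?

Using S = n/2 × [2a + (n-1)d]
2352 = n/2 × [2(6) + (n-1)(8)]
2352 = n/2 × [12 + 8n - 8]
4704 = n × [4 + 8n]
8n² + (4)n - 4704 = 0
Discriminant: Δ = (4)² - 4(8)(-4704) = 16 + 150528 = 150544
√Δ = 388
n = [-(4) + √Δ] / (2·8) = (-4 + 388) / 16 = 384 / 16 = 24
(The negative root is discarded since n must be a positive integer.)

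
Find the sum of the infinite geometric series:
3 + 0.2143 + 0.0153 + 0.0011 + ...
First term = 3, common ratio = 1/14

For |r| < 1, S = a / (1 - r)
S = 3 / (1 - (1/14))
S = 3 / (13/14)
S = 42/13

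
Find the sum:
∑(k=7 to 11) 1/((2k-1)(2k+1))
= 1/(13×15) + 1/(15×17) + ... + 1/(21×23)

Partial fractions: 1/((2k-1)(2k+1)) = (1/2)[1/(2k-1) - 1/(2k+1)]
The series telescopes:
= (1/2)[1/13 - 1/23]
= 5/299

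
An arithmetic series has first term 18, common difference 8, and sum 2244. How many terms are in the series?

Using S = n/2 × [2a + (n-1)d]
2244 = n/2 × [2(18) + (n-1)(8)]
2244 = n/2 × [36 + 8n - 8]
4488 = n × [28 + 8n]
8n² + (28)n - 4488 = 0
Discriminant: Δ = (28)² - 4(8)(-4488) = 784 + 143616 = 144400
√Δ = 380
n = [-(28) + √Δ] / (2·8) = (-28 + 380) / 16 = 352 / 16 = 22
(The negative root is discarded since n must be a positive integer.)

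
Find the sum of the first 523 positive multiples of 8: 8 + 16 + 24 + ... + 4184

Factor out 8: = 8(1 + 2 + ... + 523) = 8 × n(n+1)/2
= 8 × 523×524/2
= 8 × 137026
= 1096208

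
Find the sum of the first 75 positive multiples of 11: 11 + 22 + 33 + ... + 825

Factor out 11: = 11(1 + 2 + ... + 75) = 11 × n(n+1)/2
= 11 × 75×76/2
= 11 × 2850
= 31350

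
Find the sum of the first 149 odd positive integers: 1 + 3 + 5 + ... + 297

Sum of first n odd numbers = n²
= 149²
= 22201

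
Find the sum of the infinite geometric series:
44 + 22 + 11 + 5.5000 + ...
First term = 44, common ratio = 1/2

For |r| < 1, S = a / (1 - r)
S = 44 / (1 - (1/2))
S = 44 / (1/2)
S = 88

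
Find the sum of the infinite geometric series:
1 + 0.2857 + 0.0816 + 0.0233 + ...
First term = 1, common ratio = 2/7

For |r| < 1, S = a / (1 - r)
S = 1 / (1 - (2/7))
S = 1 / (5/7)
S = 7/5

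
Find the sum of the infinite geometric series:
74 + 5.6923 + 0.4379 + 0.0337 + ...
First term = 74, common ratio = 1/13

For |r| < 1, S = a / (1 - r)
S = 74 / (1 - (1/13))
S = 74 / (12/13)
S = 481/6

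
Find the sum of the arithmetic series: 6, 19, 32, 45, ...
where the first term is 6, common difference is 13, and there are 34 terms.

Sₙ = n/2 × (first + last)
Last term = a + (n-1)d = 6 + (34-1)×13 = 435
S_34 = 34/2 × (6 + 435)
S_34 = 34/2 × 441 = 7497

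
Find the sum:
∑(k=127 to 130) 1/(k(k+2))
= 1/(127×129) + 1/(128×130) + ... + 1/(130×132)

Partial fractions: 1/(k(k+2)) = (1/2)[1/k - 1/(k+2)]
Telescoping leaves the first two and last two terms:
= (1/2)[1/127 + 1/128 - 1/131 - 1/132]
= 33533/140549376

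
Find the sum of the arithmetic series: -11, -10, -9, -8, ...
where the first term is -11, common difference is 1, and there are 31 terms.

Sₙ = n/2 × (first + last)
Last term = a + (n-1)d = -11 + (31-1)×1 = 19
S_31 = 31/2 × (-11 + 19)
S_31 = 31/2 × 8 = 124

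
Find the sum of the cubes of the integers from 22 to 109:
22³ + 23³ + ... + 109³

Use ∑_{k=1}^{n} k³ = [n(n+1)/2]², then subtract the first 21 terms.
∑_{k=1}^{109} k³ = [109×110/2]² = 5995² = 35940025
∑_{k=1}^{21} k³ = [21×22/2]² = 231² = 53361
∑_{k=22}^{109} k³ = 35940025 - 53361 = 35886664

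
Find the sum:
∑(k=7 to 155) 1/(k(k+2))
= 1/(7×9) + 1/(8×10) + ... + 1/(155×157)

Partial fractions: 1/(k(k+2)) = (1/2)[1/k - 1/(k+2)]
Telescoping leaves the first two and last two terms:
= (1/2)[1/7 + 1/8 - 1/156 - 1/157]
= 87463/685776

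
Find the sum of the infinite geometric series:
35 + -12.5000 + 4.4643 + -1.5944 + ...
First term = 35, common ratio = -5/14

For |r| < 1, S = a / (1 - r)
S = 35 / (1 - (-5/14))
S = 35 / (19/14)
S = 490/19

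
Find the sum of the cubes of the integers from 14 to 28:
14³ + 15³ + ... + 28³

Use ∑_{k=1}^{n} k³ = [n(n+1)/2]², then subtract the first 13 terms.
∑_{k=1}^{28} k³ = [28×29/2]² = 406² = 164836
∑_{k=1}^{13} k³ = [13×14/2]² = 91² = 8281
∑_{k=14}^{28} k³ = 164836 - 8281 = 156555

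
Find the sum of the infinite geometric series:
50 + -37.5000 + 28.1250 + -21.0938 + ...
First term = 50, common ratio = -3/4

For |r| < 1, S = a / (1 - r)
S = 50 / (1 - (-3/4))
S = 50 / (7/4)
S = 200/7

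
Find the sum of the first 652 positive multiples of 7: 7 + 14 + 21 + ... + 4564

Factor out 7: = 7(1 + 2 + ... + 652) = 7 × n(n+1)/2
= 7 × 652×653/2
= 7 × 212878
= 1490146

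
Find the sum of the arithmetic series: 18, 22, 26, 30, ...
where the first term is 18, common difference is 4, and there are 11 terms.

Sₙ = n/2 × (first + last)
Last term = a + (n-1)d = 18 + (11-1)×4 = 58
S_11 = 11/2 × (18 + 58)
S_11 = 11/2 × 76 = 418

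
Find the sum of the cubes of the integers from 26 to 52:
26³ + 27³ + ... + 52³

Use ∑_{k=1}^{n} k³ = [n(n+1)/2]², then subtract the first 25 terms.
∑_{k=1}^{52} k³ = [52×53/2]² = 1378² = 1898884
∑_{k=1}^{25} k³ = [25×26/2]² = 325² = 105625
∑_{k=26}^{52} k³ = 1898884 - 105625 = 1793259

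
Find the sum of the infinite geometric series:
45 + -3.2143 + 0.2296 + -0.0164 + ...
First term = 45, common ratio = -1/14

For |r| < 1, S = a / (1 - r)
S = 45 / (1 - (-1/14))
S = 45 / (15/14)
S = 42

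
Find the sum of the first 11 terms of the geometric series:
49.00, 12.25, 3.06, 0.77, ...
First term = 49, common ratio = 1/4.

Sₙ = a(1 - rⁿ) / (1 - r)
S_11 = 49(1 - (1/4)^11) / (1 - (1/4))
S_11 = 49(1 - (1/4194304)) / (3/4)
S_11 = 68506949/1048576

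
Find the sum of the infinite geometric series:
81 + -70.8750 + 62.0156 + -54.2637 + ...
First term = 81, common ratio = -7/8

For |r| < 1, S = a / (1 - r)
S = 81 / (1 - (-7/8))
S = 81 / (15/8)
S = 216/5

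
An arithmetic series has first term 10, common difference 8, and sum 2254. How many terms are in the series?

Using S = n/2 × [2a + (n-1)d]
2254 = n/2 × [2(10) + (n-1)(8)]
2254 = n/2 × [20 + 8n - 8]
4508 = n × [12 + 8n]
8n² + (12)n - 4508 = 0
Discriminant: Δ = (12)² - 4(8)(-4508) = 144 + 144256 = 144400
√Δ = 380
n = [-(12) + √Δ] / (2·8) = (-12 + 380) / 16 = 368 / 16 = 23
(The negative root is discarded since n must be a positive integer.)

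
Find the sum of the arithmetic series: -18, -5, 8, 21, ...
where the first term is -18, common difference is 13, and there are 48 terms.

Sₙ = n/2 × (first + last)
Last term = a + (n-1)d = -18 + (48-1)×13 = 593
S_48 = 48/2 × (-18 + 593)
S_48 = 48/2 × 575 = 13800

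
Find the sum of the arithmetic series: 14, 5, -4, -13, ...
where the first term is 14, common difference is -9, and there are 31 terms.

Sₙ = n/2 × (first + last)
Last term = a + (n-1)d = 14 + (31-1)×(-9) = -256
S_31 = 31/2 × (14 + (-256))
S_31 = 31/2 × (-242) = -3751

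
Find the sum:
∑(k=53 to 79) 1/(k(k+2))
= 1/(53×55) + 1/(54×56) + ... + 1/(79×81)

Partial fractions: 1/(k(k+2)) = (1/2)[1/k - 1/(k+2)]
Telescoping leaves the first two and last two terms:
= (1/2)[1/53 + 1/54 - 1/80 - 1/81]
= 4307/686880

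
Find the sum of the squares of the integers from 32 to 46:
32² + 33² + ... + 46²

Use ∑_{k=1}^{n} k² = n(n+1)(2n+1)/6, then subtract the first 31 terms.
∑_{k=1}^{46} k² = 46×47×93/6 = 33511
∑_{k=1}^{31} k² = 31×32×63/6 = 10416
∑_{k=32}^{46} k² = 33511 - 10416 = 23095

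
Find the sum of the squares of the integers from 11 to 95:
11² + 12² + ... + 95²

Use ∑_{k=1}^{n} k² = n(n+1)(2n+1)/6, then subtract the first 10 terms.
∑_{k=1}^{95} k² = 95×96×191/6 = 290320
∑_{k=1}^{10} k² = 10×11×21/6 = 385
∑_{k=11}^{95} k² = 290320 - 385 = 289935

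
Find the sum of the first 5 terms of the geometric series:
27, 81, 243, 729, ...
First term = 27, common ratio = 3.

Sₙ = a(1 - rⁿ) / (1 - r)
S_5 = 27(1 - 3^5) / (1 - 3)
S_5 = 27(1 - 243) / (-2)
S_5 = 3267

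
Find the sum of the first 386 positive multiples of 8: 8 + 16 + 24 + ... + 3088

Factor out 8: = 8(1 + 2 + ... + 386) = 8 × n(n+1)/2
= 8 × 386×387/2
= 8 × 74691
= 597528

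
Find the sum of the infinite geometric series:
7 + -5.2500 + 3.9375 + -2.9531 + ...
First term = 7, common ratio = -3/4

For |r| < 1, S = a / (1 - r)
S = 7 / (1 - (-3/4))
S = 7 / (7/4)
S = 4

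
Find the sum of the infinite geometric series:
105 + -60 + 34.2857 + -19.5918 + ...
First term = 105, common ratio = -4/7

For |r| < 1, S = a / (1 - r)
S = 105 / (1 - (-4/7))
S = 105 / (11/7)
S = 735/11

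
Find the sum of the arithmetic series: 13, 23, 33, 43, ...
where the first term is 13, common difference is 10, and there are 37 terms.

Sₙ = n/2 × (first + last)
Last term = a + (n-1)d = 13 + (37-1)×10 = 373
S_37 = 37/2 × (13 + 373)
S_37 = 37/2 × 386 = 7141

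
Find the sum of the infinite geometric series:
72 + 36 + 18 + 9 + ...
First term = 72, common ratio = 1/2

For |r| < 1, S = a / (1 - r)
S = 72 / (1 - (1/2))
S = 72 / (1/2)
S = 144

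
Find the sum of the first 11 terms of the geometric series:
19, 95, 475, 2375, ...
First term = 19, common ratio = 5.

Sₙ = a(1 - rⁿ) / (1 - r)
S_11 = 19(1 - 5^11) / (1 - 5)
S_11 = 19(1 - 48828125) / (-4)
S_11 = 231933589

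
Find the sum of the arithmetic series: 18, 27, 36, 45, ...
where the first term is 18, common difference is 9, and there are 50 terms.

Sₙ = n/2 × (first + last)
Last term = a + (n-1)d = 18 + (50-1)×9 = 459
S_50 = 50/2 × (18 + 459)
S_50 = 50/2 × 477 = 11925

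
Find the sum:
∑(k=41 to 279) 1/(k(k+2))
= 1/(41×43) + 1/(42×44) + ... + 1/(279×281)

Partial fractions: 1/(k(k+2)) = (1/2)[1/k - 1/(k+2)]
Telescoping leaves the first two and last two terms:
= (1/2)[1/41 + 1/42 - 1/280 - 1/281]
= 397457/19355280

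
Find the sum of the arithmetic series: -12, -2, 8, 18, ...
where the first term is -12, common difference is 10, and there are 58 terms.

Sₙ = n/2 × (first + last)
Last term = a + (n-1)d = -12 + (58-1)×10 = 558
S_58 = 58/2 × (-12 + 558)
S_58 = 58/2 × 546 = 15834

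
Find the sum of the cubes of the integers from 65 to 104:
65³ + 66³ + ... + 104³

Use ∑_{k=1}^{n} k³ = [n(n+1)/2]², then subtract the first 64 terms.
∑_{k=1}^{104} k³ = [104×105/2]² = 5460² = 29811600
∑_{k=1}^{64} k³ = [64×65/2]² = 2080² = 4326400
∑_{k=65}^{104} k³ = 29811600 - 4326400 = 25485200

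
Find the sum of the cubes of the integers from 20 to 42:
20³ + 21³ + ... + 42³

Use ∑_{k=1}^{n} k³ = [n(n+1)/2]², then subtract the first 19 terms.
∑_{k=1}^{42} k³ = [42×43/2]² = 903² = 815409
∑_{k=1}^{19} k³ = [19×20/2]² = 190² = 36100
∑_{k=20}^{42} k³ = 815409 - 36100 = 779309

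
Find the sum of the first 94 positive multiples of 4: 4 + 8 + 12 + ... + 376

Factor out 4: = 4(1 + 2 + ... + 94) = 4 × n(n+1)/2
= 4 × 94×95/2
= 4 × 4465
= 17860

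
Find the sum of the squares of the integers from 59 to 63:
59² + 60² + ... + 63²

Use ∑_{k=1}^{n} k² = n(n+1)(2n+1)/6, then subtract the first 58 terms.
∑_{k=1}^{63} k² = 63×64×127/6 = 85344
∑_{k=1}^{58} k² = 58×59×117/6 = 66729
∑_{k=59}^{63} k² = 85344 - 66729 = 18615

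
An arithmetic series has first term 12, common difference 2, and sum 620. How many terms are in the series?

Using S = n/2 × [2a + (n-1)d]
620 = n/2 × [2(12) + (n-1)(2)]
620 = n/2 × [24 + 2n - 2]
1240 = n × [22 + 2n]
2n² + (22)n - 1240 = 0
Discriminant: Δ = (22)² - 4(2)(-1240) = 484 + 9920 = 10404
√Δ = 102
n = [-(22) + √Δ] / (2·2) = (-22 + 102) / 4 = 80 / 4 = 20
(The negative root is discarded since n must be a positive integer.)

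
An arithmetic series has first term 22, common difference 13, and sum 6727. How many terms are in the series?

Using S = n/2 × [2a + (n-1)d]
6727 = n/2 × [2(22) + (n-1)(13)]
6727 = n/2 × [44 + 13n - 13]
13454 = n × [31 + 13n]
13n² + (31)n - 13454 = 0
Discriminant: Δ = (31)² - 4(13)(-13454) = 961 + 699608 = 700569
√Δ = 837
n = [-(31) + √Δ] / (2·13) = (-31 + 837) / 26 = 806 / 26 = 31
(The negative root is discarded since n must be a positive integer.)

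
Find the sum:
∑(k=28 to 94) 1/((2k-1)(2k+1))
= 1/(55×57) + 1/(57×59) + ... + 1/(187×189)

Partial fractions: 1/((2k-1)(2k+1)) = (1/2)[1/(2k-1) - 1/(2k+1)]
The series telescopes:
= (1/2)[1/55 - 1/189]
= 67/10395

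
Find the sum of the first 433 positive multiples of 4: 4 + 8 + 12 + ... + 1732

Factor out 4: = 4(1 + 2 + ... + 433) = 4 × n(n+1)/2
= 4 × 433×434/2
= 4 × 93961
= 375844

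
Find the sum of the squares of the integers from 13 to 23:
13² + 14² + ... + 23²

Use ∑_{k=1}^{n} k² = n(n+1)(2n+1)/6, then subtract the first 12 terms.
∑_{k=1}^{23} k² = 23×24×47/6 = 4324
∑_{k=1}^{12} k² = 12×13×25/6 = 650
∑_{k=13}^{23} k² = 4324 - 650 = 3674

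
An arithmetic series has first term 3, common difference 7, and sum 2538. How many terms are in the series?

Using S = n/2 × [2a + (n-1)d]
2538 = n/2 × [2(3) + (n-1)(7)]
2538 = n/2 × [6 + 7n - 7]
5076 = n × [-1 + 7n]
7n² + (-1)n - 5076 = 0
Discriminant: Δ = (-1)² - 4(7)(-5076) = 1 + 142128 = 142129
√Δ = 377
n = [-(-1) + √Δ] / (2·7) = (1 + 377) / 14 = 378 / 14 = 27
(The negative root is discarded since n must be a positive integer.)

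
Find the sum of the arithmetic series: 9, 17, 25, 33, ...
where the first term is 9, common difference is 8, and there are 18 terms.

Sₙ = n/2 × (first + last)
Last term = a + (n-1)d = 9 + (18-1)×8 = 145
S_18 = 18/2 × (9 + 145)
S_18 = 18/2 × 154 = 1386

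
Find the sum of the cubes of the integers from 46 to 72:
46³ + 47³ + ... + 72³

Use ∑_{k=1}^{n} k³ = [n(n+1)/2]², then subtract the first 45 terms.
∑_{k=1}^{72} k³ = [72×73/2]² = 2628² = 6906384
∑_{k=1}^{45} k³ = [45×46/2]² = 1035² = 1071225
∑_{k=46}^{72} k³ = 6906384 - 1071225 = 5835159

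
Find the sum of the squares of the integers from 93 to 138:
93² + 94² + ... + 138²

Use ∑_{k=1}^{n} k² = n(n+1)(2n+1)/6, then subtract the first 92 terms.
∑_{k=1}^{138} k² = 138×139×277/6 = 885569
∑_{k=1}^{92} k² = 92×93×185/6 = 263810
∑_{k=93}^{138} k² = 885569 - 263810 = 621759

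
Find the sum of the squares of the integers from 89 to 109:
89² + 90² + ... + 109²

Use ∑_{k=1}^{n} k² = n(n+1)(2n+1)/6, then subtract the first 88 terms.
∑_{k=1}^{109} k² = 109×110×219/6 = 437635
∑_{k=1}^{88} k² = 88×89×177/6 = 231044
∑_{k=89}^{109} k² = 437635 - 231044 = 206591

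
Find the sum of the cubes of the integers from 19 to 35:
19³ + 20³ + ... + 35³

Use ∑_{k=1}^{n} k³ = [n(n+1)/2]², then subtract the first 18 terms.
∑_{k=1}^{35} k³ = [35×36/2]² = 630² = 396900
∑_{k=1}^{18} k³ = [18×19/2]² = 171² = 29241
∑_{k=19}^{35} k³ = 396900 - 29241 = 367659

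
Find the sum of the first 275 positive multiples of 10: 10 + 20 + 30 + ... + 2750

Factor out 10: = 10(1 + 2 + ... + 275) = 10 × n(n+1)/2
= 10 × 275×276/2
= 10 × 37950
= 379500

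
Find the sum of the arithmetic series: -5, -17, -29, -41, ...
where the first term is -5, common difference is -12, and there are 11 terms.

Sₙ = n/2 × (first + last)
Last term = a + (n-1)d = -5 + (11-1)×(-12) = -125
S_11 = 11/2 × (-5 + (-125))
S_11 = 11/2 × (-130) = -715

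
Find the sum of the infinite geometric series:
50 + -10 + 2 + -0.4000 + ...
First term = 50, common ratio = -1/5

For |r| < 1, S = a / (1 - r)
S = 50 / (1 - (-1/5))
S = 50 / (6/5)
S = 125/3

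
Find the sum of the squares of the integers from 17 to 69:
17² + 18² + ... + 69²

Use ∑_{k=1}^{n} k² = n(n+1)(2n+1)/6, then subtract the first 16 terms.
∑_{k=1}^{69} k² = 69×70×139/6 = 111895
∑_{k=1}^{16} k² = 16×17×33/6 = 1496
∑_{k=17}^{69} k² = 111895 - 1496 = 110399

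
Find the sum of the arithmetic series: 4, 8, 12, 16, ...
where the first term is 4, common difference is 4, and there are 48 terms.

Sₙ = n/2 × (first + last)
Last term = a + (n-1)d = 4 + (48-1)×4 = 192
S_48 = 48/2 × (4 + 192)
S_48 = 48/2 × 196 = 4704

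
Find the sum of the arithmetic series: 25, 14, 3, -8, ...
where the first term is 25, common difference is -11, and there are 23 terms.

Sₙ = n/2 × (first + last)
Last term = a + (n-1)d = 25 + (23-1)×(-11) = -217
S_23 = 23/2 × (25 + (-217))
S_23 = 23/2 × (-192) = -2208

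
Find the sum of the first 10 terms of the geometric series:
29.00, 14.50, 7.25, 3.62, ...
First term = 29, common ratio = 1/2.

Sₙ = a(1 - rⁿ) / (1 - r)
S_10 = 29(1 - (1/2)^10) / (1 - (1/2))
S_10 = 29(1 - (1/1024)) / (1/2)
S_10 = 29667/512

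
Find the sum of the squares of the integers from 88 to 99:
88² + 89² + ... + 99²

Use ∑_{k=1}^{n} k² = n(n+1)(2n+1)/6, then subtract the first 87 terms.
∑_{k=1}^{99} k² = 99×100×199/6 = 328350
∑_{k=1}^{87} k² = 87×88×175/6 = 223300
∑_{k=88}^{99} k² = 328350 - 223300 = 105050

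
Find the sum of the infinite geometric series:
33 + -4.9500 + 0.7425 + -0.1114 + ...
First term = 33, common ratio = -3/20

For |r| < 1, S = a / (1 - r)
S = 33 / (1 - (-3/20))
S = 33 / (23/20)
S = 660/23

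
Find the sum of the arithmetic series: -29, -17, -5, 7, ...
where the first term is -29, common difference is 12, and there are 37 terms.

Sₙ = n/2 × (first + last)
Last term = a + (n-1)d = -29 + (37-1)×12 = 403
S_37 = 37/2 × (-29 + 403)
S_37 = 37/2 × 374 = 6919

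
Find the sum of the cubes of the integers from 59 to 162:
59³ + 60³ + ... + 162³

Use ∑_{k=1}^{n} k³ = [n(n+1)/2]², then subtract the first 58 terms.
∑_{k=1}^{162} k³ = [162×163/2]² = 13203² = 174319209
∑_{k=1}^{58} k³ = [58×59/2]² = 1711² = 2927521
∑_{k=59}^{162} k³ = 174319209 - 2927521 = 171391688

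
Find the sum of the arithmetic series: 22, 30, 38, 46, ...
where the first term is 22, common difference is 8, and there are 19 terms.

Sₙ = n/2 × (first + last)
Last term = a + (n-1)d = 22 + (19-1)×8 = 166
S_19 = 19/2 × (22 + 166)
S_19 = 19/2 × 188 = 1786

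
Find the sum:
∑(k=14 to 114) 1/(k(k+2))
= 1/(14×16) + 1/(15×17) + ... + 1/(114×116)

Partial fractions: 1/(k(k+2)) = (1/2)[1/k - 1/(k+2)]
Telescoping leaves the first two and last two terms:
= (1/2)[1/14 + 1/15 - 1/115 - 1/116]
= 6767/112056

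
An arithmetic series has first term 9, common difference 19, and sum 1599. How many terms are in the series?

Using S = n/2 × [2a + (n-1)d]
1599 = n/2 × [2(9) + (n-1)(19)]
1599 = n/2 × [18 + 19n - 19]
3198 = n × [-1 + 19n]
19n² + (-1)n - 3198 = 0
Discriminant: Δ = (-1)² - 4(19)(-3198) = 1 + 243048 = 243049
√Δ = 493
n = [-(-1) + √Δ] / (2·19) = (1 + 493) / 38 = 494 / 38 = 13
(The negative root is discarded since n must be a positive integer.)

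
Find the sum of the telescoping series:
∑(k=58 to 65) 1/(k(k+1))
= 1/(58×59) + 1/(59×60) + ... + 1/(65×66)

Partial fractions: 1/(k(k+1)) = 1/k - 1/(k+1)
The series telescopes:
= (1/58 - 1/59) + (1/59 - 1/60) + ... + (1/65 - 1/66)
= 1/58 - 1/66
= 2/957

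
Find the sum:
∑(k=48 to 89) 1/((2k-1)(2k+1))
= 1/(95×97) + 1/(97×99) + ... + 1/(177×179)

Partial fractions: 1/((2k-1)(2k+1)) = (1/2)[1/(2k-1) - 1/(2k+1)]
The series telescopes:
= (1/2)[1/95 - 1/179]
= 42/17005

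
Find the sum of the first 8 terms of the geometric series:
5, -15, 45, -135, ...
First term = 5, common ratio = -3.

Sₙ = a(1 - rⁿ) / (1 - r)
S_8 = 5(1 - (-3)^8) / (1 - (-3))
S_8 = 5(1 - 6561) / (4)
S_8 = -8200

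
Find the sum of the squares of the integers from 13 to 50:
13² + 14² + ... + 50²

Use ∑_{k=1}^{n} k² = n(n+1)(2n+1)/6, then subtract the first 12 terms.
∑_{k=1}^{50} k² = 50×51×101/6 = 42925
∑_{k=1}^{12} k² = 12×13×25/6 = 650
∑_{k=13}^{50} k² = 42925 - 650 = 42275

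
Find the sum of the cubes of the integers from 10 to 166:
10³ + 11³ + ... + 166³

Use ∑_{k=1}^{n} k³ = [n(n+1)/2]², then subtract the first 9 terms.
∑_{k=1}^{166} k³ = [166×167/2]² = 13861² = 192127321
∑_{k=1}^{9} k³ = [9×10/2]² = 45² = 2025
∑_{k=10}^{166} k³ = 192127321 - 2025 = 192125296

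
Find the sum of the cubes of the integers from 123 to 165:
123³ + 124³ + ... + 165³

Use ∑_{k=1}^{n} k³ = [n(n+1)/2]², then subtract the first 122 terms.
∑_{k=1}^{165} k³ = [165×166/2]² = 13695² = 187553025
∑_{k=1}^{122} k³ = [122×123/2]² = 7503² = 56295009
∑_{k=123}^{165} k³ = 187553025 - 56295009 = 131258016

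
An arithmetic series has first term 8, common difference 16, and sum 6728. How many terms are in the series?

Using S = n/2 × [2a + (n-1)d]
6728 = n/2 × [2(8) + (n-1)(16)]
6728 = n/2 × [16 + 16n - 16]
13456 = n × [0 + 16n]
16n² + (0)n - 13456 = 0
Discriminant: Δ = (0)² - 4(16)(-13456) = 0 + 861184 = 861184
√Δ = 928
n = [-(0) + √Δ] / (2·16) = (0 + 928) / 32 = 928 / 32 = 29
(The negative root is discarded since n must be a positive integer.)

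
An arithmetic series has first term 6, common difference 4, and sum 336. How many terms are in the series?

Using S = n/2 × [2a + (n-1)d]
336 = n/2 × [2(6) + (n-1)(4)]
336 = n/2 × [12 + 4n - 4]
672 = n × [8 + 4n]
4n² + (8)n - 672 = 0
Discriminant: Δ = (8)² - 4(4)(-672) = 64 + 10752 = 10816
√Δ = 104
n = [-(8) + √Δ] / (2·4) = (-8 + 104) / 8 = 96 / 8 = 12
(The negative root is discarded since n must be a positive integer.)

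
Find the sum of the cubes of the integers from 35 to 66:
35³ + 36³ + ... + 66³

Use ∑_{k=1}^{n} k³ = [n(n+1)/2]², then subtract the first 34 terms.
∑_{k=1}^{66} k³ = [66×67/2]² = 2211² = 4888521
∑_{k=1}^{34} k³ = [34×35/2]² = 595² = 354025
∑_{k=35}^{66} k³ = 4888521 - 354025 = 4534496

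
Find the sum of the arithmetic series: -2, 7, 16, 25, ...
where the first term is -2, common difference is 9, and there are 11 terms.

Sₙ = n/2 × (first + last)
Last term = a + (n-1)d = -2 + (11-1)×9 = 88
S_11 = 11/2 × (-2 + 88)
S_11 = 11/2 × 86 = 473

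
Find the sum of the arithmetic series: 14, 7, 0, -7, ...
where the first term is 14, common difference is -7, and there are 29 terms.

Sₙ = n/2 × (first + last)
Last term = a + (n-1)d = 14 + (29-1)×(-7) = -182
S_29 = 29/2 × (14 + (-182))
S_29 = 29/2 × (-168) = -2436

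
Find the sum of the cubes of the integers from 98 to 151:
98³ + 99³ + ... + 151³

Use ∑_{k=1}^{n} k³ = [n(n+1)/2]², then subtract the first 97 terms.
∑_{k=1}^{151} k³ = [151×152/2]² = 11476² = 131698576
∑_{k=1}^{97} k³ = [97×98/2]² = 4753² = 22591009
∑_{k=98}^{151} k³ = 131698576 - 22591009 = 109107567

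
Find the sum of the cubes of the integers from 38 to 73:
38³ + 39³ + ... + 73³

Use ∑_{k=1}^{n} k³ = [n(n+1)/2]², then subtract the first 37 terms.
∑_{k=1}^{73} k³ = [73×74/2]² = 2701² = 7295401
∑_{k=1}^{37} k³ = [37×38/2]² = 703² = 494209
∑_{k=38}^{73} k³ = 7295401 - 494209 = 6801192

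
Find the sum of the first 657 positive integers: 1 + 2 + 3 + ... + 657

Formula: ∑k = n(n+1)/2
= 657×658/2
= 432306/2
= 216153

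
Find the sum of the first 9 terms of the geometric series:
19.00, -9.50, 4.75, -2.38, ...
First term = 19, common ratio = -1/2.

Sₙ = a(1 - rⁿ) / (1 - r)
S_9 = 19(1 - (-1/2)^9) / (1 - (-1/2))
S_9 = 19(1 - (-1/512)) / (3/2)
S_9 = 3249/256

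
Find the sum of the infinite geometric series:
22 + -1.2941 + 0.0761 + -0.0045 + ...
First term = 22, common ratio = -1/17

For |r| < 1, S = a / (1 - r)
S = 22 / (1 - (-1/17))
S = 22 / (18/17)
S = 187/9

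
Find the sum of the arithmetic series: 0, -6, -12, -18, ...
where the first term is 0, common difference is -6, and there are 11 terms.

Sₙ = n/2 × (first + last)
Last term = a + (n-1)d = 0 + (11-1)×(-6) = -60
S_11 = 11/2 × (0 + (-60))
S_11 = 11/2 × (-60) = -330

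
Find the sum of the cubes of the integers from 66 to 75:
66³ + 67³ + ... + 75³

Use ∑_{k=1}^{n} k³ = [n(n+1)/2]², then subtract the first 65 terms.
∑_{k=1}^{75} k³ = [75×76/2]² = 2850² = 8122500
∑_{k=1}^{65} k³ = [65×66/2]² = 2145² = 4601025
∑_{k=66}^{75} k³ = 8122500 - 4601025 = 3521475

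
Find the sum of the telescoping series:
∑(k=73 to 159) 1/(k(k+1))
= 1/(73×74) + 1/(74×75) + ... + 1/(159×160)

Partial fractions: 1/(k(k+1)) = 1/k - 1/(k+1)
The series telescopes:
= (1/73 - 1/74) + (1/74 - 1/75) + ... + (1/159 - 1/160)
= 1/73 - 1/160
= 87/11680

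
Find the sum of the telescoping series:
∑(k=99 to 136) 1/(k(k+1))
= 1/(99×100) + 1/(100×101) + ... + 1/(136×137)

Partial fractions: 1/(k(k+1)) = 1/k - 1/(k+1)
The series telescopes:
= (1/99 - 1/100) + (1/100 - 1/101) + ... + (1/136 - 1/137)
= 1/99 - 1/137
= 38/13563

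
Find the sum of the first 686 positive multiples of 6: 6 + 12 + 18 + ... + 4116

Factor out 6: = 6(1 + 2 + ... + 686) = 6 × n(n+1)/2
= 6 × 686×687/2
= 6 × 235641
= 1413846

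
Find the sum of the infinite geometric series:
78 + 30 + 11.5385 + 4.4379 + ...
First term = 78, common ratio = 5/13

For |r| < 1, S = a / (1 - r)
S = 78 / (1 - (5/13))
S = 78 / (8/13)
S = 507/4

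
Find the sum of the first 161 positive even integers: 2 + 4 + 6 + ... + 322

Sum of first n even numbers = n(n+1)
= 161×162
= 26082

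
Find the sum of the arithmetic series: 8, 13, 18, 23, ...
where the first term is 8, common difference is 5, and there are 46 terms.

Sₙ = n/2 × (first + last)
Last term = a + (n-1)d = 8 + (46-1)×5 = 233
S_46 = 46/2 × (8 + 233)
S_46 = 46/2 × 241 = 5543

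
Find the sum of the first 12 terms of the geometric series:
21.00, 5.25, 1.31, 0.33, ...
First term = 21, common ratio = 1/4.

Sₙ = a(1 - rⁿ) / (1 - r)
S_12 = 21(1 - (1/4)^12) / (1 - (1/4))
S_12 = 21(1 - (1/16777216)) / (3/4)
S_12 = 117440505/4194304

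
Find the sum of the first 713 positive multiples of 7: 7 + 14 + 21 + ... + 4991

Factor out 7: = 7(1 + 2 + ... + 713) = 7 × n(n+1)/2
= 7 × 713×714/2
= 7 × 254541
= 1781787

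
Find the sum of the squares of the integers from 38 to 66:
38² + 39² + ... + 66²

Use ∑_{k=1}^{n} k² = n(n+1)(2n+1)/6, then subtract the first 37 terms.
∑_{k=1}^{66} k² = 66×67×133/6 = 98021
∑_{k=1}^{37} k² = 37×38×75/6 = 17575
∑_{k=38}^{66} k² = 98021 - 17575 = 80446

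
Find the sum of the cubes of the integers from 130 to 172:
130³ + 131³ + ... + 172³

Use ∑_{k=1}^{n} k³ = [n(n+1)/2]², then subtract the first 129 terms.
∑_{k=1}^{172} k³ = [172×173/2]² = 14878² = 221354884
∑_{k=1}^{129} k³ = [129×130/2]² = 8385² = 70308225
∑_{k=130}^{172} k³ = 221354884 - 70308225 = 151046659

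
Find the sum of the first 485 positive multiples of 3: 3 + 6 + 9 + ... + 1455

Factor out 3: = 3(1 + 2 + ... + 485) = 3 × n(n+1)/2
= 3 × 485×486/2
= 3 × 117855
= 353565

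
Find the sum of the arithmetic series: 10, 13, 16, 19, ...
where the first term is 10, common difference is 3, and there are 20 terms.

Sₙ = n/2 × (first + last)
Last term = a + (n-1)d = 10 + (20-1)×3 = 67
S_20 = 20/2 × (10 + 67)
S_20 = 20/2 × 77 = 770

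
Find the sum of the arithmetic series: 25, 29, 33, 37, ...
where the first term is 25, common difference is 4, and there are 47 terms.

Sₙ = n/2 × (first + last)
Last term = a + (n-1)d = 25 + (47-1)×4 = 209
S_47 = 47/2 × (25 + 209)
S_47 = 47/2 × 234 = 5499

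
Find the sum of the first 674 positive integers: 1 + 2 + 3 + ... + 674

Formula: ∑k = n(n+1)/2
= 674×675/2
= 454950/2
= 227475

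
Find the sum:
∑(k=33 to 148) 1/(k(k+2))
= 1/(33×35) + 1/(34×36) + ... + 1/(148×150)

Partial fractions: 1/(k(k+2)) = (1/2)[1/k - 1/(k+2)]
Telescoping leaves the first two and last two terms:
= (1/2)[1/33 + 1/34 - 1/149 - 1/150]
= 32277/1393150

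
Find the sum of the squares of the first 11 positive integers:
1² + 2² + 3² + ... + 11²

Formula: ∑k² = n(n+1)(2n+1)/6
= 11×12×23/6
= 3036/6
= 506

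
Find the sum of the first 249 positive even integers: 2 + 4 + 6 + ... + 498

Sum of first n even numbers = n(n+1)
= 249×250
= 62250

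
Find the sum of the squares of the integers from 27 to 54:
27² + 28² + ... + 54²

Use ∑_{k=1}^{n} k² = n(n+1)(2n+1)/6, then subtract the first 26 terms.
∑_{k=1}^{54} k² = 54×55×109/6 = 53955
∑_{k=1}^{26} k² = 26×27×53/6 = 6201
∑_{k=27}^{54} k² = 53955 - 6201 = 47754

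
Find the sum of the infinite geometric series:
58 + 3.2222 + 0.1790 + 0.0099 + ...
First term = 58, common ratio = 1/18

For |r| < 1, S = a / (1 - r)
S = 58 / (1 - (1/18))
S = 58 / (17/18)
S = 1044/17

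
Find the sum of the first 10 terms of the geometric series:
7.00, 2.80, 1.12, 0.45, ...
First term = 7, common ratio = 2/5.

Sₙ = a(1 - rⁿ) / (1 - r)
S_10 = 7(1 - (2/5)^10) / (1 - (2/5))
S_10 = 7(1 - (1024/9765625)) / (3/5)
S_10 = 22784069/1953125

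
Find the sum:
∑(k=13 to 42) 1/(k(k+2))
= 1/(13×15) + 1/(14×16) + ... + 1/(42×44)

Partial fractions: 1/(k(k+2)) = (1/2)[1/k - 1/(k+2)]
Telescoping leaves the first two and last two terms:
= (1/2)[1/13 + 1/14 - 1/43 - 1/44]
= 17625/344344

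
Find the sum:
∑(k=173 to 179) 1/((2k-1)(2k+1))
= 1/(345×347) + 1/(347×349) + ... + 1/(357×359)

Partial fractions: 1/((2k-1)(2k+1)) = (1/2)[1/(2k-1) - 1/(2k+1)]
The series telescopes:
= (1/2)[1/345 - 1/359]
= 7/123855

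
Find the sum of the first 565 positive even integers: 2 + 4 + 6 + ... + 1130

Sum of first n even numbers = n(n+1)
= 565×566
= 319790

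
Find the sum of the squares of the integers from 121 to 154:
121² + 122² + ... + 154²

Use ∑_{k=1}^{n} k² = n(n+1)(2n+1)/6, then subtract the first 120 terms.
∑_{k=1}^{154} k² = 154×155×309/6 = 1229305
∑_{k=1}^{120} k² = 120×121×241/6 = 583220
∑_{k=121}^{154} k² = 1229305 - 583220 = 646085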